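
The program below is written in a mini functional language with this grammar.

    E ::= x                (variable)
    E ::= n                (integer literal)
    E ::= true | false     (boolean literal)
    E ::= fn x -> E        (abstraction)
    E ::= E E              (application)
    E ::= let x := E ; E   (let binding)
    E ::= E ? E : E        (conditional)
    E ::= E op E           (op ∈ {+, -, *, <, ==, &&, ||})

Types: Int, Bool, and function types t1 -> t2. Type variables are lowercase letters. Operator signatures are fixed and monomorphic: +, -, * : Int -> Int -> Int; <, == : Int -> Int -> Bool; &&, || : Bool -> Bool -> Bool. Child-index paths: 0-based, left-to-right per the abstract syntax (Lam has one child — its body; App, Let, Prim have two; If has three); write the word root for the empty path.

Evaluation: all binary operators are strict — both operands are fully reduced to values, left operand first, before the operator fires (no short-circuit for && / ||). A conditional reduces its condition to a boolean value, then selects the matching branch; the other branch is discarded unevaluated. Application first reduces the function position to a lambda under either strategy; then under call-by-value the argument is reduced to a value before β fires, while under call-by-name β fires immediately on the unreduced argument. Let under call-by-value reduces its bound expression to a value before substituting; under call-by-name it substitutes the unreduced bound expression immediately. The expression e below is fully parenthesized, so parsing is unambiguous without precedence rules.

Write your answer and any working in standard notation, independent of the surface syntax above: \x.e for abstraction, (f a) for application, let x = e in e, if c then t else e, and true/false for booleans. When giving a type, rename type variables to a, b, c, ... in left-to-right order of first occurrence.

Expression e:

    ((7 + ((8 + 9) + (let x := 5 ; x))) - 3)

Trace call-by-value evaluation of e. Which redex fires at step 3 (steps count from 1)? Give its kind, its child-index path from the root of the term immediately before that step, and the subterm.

Trace:
step 0: ((7 + ((8 + 9) + (let x = 5 in x))) - 3)
step 1: [delta@0.1.0] ((7 + (17 + (let x = 5 in x))) - 3)
step 2: [let@0.1.1] ((7 + (17 + 5)) - 3)
step 3: [delta@0.1] ((7 + 22) - 3)

Answer: delta at 0.1 : (17 + 5)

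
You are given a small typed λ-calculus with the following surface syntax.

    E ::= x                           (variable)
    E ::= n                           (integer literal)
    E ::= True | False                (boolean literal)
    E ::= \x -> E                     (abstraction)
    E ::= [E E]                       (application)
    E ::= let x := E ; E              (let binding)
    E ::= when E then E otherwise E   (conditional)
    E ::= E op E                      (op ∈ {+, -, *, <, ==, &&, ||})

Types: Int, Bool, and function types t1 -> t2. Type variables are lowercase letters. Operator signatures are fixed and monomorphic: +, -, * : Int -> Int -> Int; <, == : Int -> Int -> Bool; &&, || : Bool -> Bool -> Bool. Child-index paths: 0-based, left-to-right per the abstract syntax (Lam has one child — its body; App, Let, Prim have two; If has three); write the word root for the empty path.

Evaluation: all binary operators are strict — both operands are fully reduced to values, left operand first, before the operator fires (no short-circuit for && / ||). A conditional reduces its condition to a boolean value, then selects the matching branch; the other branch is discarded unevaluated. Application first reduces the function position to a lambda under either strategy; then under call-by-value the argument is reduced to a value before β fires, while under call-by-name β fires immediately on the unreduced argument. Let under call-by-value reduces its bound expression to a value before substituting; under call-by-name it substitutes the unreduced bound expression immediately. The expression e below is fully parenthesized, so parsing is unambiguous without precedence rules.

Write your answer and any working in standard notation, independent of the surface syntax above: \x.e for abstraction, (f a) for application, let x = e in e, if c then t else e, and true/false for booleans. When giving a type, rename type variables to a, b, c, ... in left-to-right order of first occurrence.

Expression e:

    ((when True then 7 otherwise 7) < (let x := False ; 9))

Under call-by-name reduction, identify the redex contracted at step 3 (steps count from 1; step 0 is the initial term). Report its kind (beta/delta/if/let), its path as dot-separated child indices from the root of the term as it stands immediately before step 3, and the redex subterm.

Trace:
step 0: ((if true then 7 else 7) < (let x = false in 9))
step 1: [if@0] (7 < (let x = false in 9))
step 2: [let@1] (7 < 9)
step 3: [delta@root] true

Answer: delta at root : (7 < 9)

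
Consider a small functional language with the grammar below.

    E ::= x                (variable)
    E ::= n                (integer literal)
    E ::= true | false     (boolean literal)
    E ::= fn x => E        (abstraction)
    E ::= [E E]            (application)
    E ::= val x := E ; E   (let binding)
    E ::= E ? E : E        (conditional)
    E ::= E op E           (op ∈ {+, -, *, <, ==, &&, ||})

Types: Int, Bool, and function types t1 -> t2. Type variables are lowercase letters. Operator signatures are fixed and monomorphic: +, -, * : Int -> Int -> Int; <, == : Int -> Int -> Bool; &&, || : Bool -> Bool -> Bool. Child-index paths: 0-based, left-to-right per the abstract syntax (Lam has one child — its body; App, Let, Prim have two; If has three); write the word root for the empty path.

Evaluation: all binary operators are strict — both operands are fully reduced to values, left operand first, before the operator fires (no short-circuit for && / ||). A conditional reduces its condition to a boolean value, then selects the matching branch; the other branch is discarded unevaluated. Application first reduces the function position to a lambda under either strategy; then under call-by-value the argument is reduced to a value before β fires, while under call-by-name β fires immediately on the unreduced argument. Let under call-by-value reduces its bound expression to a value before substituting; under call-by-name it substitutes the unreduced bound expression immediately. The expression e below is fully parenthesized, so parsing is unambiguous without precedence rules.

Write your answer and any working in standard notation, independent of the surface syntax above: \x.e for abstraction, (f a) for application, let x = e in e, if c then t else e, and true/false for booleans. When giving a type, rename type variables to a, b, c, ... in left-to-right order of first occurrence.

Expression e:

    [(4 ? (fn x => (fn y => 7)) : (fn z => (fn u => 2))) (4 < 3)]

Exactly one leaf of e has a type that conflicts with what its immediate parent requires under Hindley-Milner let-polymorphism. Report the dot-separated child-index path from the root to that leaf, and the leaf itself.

Derivation:
  unify Int ~ Bool
  FAIL: mismatch Int ~ Bool

Answer: 0.0 : 4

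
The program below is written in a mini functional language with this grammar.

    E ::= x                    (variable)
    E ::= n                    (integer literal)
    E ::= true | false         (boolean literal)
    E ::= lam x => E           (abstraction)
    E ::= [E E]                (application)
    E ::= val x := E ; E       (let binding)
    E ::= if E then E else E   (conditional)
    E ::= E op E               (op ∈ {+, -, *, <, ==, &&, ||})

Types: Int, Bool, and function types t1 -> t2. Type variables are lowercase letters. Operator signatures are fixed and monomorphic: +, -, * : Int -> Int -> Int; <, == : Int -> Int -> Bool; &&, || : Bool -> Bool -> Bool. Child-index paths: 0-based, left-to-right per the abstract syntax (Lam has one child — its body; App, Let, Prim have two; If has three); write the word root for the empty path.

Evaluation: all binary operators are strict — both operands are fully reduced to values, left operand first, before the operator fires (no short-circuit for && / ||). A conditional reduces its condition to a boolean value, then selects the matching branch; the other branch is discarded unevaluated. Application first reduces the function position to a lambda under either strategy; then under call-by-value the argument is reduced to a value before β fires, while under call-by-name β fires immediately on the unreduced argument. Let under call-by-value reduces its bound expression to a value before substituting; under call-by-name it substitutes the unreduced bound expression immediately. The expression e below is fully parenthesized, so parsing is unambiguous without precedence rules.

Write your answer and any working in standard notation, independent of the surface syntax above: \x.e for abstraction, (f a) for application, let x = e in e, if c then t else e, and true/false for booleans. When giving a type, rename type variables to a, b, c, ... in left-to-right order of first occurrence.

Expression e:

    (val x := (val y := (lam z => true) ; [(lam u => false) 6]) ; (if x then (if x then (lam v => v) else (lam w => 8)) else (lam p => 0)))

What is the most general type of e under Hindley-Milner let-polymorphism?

Derivation:
\z._ : a -> Bool
let y : forall. a -> Bool
\u._ : b -> Bool
  unify b -> Bool ~ Int -> c
  unify b ~ Int
  unify Bool ~ c
_ _ : Bool
let x : Bool
x : Bool
  unify Bool ~ Bool
x : Bool
  unify Bool ~ Bool
v : d
\v._ : d -> d
\w._ : e -> Int
  unify d -> d ~ e -> Int
  unify d ~ e
  unify e ~ Int
\p._ : f -> Int
  unify Int -> Int ~ f -> Int
  unify Int ~ f
  unify Int ~ Int

Answer: Int -> Int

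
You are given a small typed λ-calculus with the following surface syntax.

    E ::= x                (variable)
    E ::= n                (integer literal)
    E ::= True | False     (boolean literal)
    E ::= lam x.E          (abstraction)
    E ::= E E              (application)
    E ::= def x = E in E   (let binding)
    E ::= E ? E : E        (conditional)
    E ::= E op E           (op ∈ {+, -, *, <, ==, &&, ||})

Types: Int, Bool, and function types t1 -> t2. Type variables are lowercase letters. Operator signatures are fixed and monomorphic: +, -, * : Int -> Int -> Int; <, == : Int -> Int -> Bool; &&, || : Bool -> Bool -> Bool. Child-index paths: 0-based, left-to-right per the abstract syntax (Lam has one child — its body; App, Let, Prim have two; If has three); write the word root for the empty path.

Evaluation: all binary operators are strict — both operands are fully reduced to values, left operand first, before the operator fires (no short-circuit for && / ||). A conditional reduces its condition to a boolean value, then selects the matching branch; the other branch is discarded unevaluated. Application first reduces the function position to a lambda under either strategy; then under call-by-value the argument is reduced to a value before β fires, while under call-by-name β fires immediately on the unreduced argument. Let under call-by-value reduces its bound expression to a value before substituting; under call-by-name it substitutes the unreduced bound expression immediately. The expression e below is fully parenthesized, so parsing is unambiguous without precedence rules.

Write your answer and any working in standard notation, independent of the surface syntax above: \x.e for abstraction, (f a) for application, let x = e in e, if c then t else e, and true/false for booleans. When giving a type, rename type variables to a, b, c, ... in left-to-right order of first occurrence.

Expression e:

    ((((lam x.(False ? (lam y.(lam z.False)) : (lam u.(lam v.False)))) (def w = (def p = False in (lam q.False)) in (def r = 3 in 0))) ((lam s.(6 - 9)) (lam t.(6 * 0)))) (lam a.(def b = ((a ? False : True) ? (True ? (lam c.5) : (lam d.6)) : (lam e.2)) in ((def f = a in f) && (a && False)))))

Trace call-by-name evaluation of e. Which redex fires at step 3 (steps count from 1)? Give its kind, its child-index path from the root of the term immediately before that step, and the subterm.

Answer: beta at 0 : ((\u.(\v.false)) ((\s.(6 - 9)) (\t.(6 * 0))))

Trace:
step 0: ((((\x.(if false then (\y.(\z.false)) else (\u.(\v.false)))) (let w = (let p = false in (\q.false)) in (let r = 3 in 0))) ((\s.(6 - 9)) (\t.(6 * 0)))) (\a.(let b = (if (if a then false else true) then (if true then (\c.5) else (\d.6)) else (\e.2)) in ((let f = a in f) && (a && false)))))
step 1: [beta@0.0] (((if false then (\y.(\z.false)) else (\u.(\v.false))) ((\s.(6 - 9)) (\t.(6 * 0)))) (\a.(let b = (if (if a then false else true) then (if true then (\c.5) else (\d.6)) else (\e.2)) in ((let f = a in f) && (a && false)))))
step 2: [if@0.0] (((\u.(\v.false)) ((\s.(6 - 9)) (\t.(6 * 0)))) (\a.(let b = (if (if a then false else true) then (if true then (\c.5) else (\d.6)) else (\e.2)) in ((let f = a in f) && (a && false)))))
step 3: [beta@0] ((\v.false) (\a.(let b = (if (if a then false else true) then (if true then (\c.5) else (\d.6)) else (\e.2)) in ((let f = a in f) && (a && false)))))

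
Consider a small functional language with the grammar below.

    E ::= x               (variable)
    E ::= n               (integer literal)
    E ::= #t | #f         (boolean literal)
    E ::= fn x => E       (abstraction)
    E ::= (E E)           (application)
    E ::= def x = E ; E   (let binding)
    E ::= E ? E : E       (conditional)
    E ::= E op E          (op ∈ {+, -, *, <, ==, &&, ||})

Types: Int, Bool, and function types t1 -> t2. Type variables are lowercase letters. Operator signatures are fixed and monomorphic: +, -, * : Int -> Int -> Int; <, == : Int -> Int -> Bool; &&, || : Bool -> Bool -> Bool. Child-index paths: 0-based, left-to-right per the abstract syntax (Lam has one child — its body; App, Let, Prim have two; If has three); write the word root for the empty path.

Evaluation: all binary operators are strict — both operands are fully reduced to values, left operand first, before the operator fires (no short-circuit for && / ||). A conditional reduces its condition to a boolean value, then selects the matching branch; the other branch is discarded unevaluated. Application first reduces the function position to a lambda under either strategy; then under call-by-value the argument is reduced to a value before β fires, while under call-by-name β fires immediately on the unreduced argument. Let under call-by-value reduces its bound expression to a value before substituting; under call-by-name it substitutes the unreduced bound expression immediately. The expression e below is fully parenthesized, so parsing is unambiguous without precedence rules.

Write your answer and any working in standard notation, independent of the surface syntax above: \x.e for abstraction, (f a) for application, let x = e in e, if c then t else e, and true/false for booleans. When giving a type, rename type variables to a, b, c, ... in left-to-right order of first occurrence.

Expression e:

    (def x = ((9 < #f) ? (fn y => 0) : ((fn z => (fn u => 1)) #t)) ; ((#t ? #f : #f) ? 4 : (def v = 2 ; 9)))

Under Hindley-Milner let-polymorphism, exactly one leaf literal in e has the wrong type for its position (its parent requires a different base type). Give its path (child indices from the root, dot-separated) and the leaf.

Answer: 0.0.1 : false

Working:
  unify Int ~ Int
  unify Bool ~ Int
  FAIL: mismatch Bool ~ Int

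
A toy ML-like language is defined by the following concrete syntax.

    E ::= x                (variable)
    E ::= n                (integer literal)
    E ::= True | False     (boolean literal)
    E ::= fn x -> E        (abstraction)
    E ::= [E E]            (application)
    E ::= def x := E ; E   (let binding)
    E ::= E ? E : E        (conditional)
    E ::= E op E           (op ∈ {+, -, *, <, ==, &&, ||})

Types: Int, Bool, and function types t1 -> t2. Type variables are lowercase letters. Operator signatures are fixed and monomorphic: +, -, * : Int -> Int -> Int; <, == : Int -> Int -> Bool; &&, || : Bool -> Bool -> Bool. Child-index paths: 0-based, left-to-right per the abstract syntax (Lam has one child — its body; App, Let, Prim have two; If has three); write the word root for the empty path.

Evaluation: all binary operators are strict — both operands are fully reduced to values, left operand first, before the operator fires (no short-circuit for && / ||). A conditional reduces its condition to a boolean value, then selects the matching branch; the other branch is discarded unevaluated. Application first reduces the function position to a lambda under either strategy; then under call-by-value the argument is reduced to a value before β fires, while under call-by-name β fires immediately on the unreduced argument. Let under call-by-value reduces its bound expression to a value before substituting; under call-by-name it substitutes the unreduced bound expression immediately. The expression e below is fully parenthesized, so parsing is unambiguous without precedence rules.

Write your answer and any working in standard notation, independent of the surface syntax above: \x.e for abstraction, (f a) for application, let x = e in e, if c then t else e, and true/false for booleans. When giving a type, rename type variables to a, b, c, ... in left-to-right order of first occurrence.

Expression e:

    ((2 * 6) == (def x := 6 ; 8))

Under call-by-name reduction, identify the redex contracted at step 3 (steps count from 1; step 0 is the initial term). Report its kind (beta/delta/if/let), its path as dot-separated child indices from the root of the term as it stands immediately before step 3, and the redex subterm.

Answer: delta at root : (12 == 8)

Derivation:
step 0: ((2 * 6) == (let x = 6 in 8))
step 1: [delta@0] (12 == (let x = 6 in 8))
step 2: [let@1] (12 == 8)
step 3: [delta@root] false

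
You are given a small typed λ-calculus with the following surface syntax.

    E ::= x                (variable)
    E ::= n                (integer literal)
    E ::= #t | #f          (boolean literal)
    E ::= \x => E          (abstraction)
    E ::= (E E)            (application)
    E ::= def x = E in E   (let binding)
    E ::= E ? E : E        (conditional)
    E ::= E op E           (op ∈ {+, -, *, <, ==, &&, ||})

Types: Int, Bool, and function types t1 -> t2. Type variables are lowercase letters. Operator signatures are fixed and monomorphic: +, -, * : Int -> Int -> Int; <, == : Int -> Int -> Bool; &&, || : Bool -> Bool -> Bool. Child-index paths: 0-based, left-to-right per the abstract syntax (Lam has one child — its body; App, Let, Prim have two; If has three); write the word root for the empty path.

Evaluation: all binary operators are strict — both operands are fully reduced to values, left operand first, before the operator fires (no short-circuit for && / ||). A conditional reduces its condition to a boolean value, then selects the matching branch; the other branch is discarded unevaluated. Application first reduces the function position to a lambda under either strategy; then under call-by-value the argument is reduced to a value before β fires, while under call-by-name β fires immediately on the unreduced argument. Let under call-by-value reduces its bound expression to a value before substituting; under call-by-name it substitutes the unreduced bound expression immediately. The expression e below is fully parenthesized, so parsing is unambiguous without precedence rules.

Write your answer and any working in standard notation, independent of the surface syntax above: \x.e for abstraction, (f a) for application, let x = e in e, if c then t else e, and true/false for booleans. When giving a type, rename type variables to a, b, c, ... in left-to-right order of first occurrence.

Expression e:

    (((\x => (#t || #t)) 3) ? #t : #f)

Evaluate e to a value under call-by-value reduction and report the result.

Answer: true

Derivation:
step 0: (if ((\x.(true || true)) 3) then true else false)
step 1: [beta@0] (if (true || true) then true else false)
step 2: [delta@0] (if true then true else false)
step 3: [if@root] true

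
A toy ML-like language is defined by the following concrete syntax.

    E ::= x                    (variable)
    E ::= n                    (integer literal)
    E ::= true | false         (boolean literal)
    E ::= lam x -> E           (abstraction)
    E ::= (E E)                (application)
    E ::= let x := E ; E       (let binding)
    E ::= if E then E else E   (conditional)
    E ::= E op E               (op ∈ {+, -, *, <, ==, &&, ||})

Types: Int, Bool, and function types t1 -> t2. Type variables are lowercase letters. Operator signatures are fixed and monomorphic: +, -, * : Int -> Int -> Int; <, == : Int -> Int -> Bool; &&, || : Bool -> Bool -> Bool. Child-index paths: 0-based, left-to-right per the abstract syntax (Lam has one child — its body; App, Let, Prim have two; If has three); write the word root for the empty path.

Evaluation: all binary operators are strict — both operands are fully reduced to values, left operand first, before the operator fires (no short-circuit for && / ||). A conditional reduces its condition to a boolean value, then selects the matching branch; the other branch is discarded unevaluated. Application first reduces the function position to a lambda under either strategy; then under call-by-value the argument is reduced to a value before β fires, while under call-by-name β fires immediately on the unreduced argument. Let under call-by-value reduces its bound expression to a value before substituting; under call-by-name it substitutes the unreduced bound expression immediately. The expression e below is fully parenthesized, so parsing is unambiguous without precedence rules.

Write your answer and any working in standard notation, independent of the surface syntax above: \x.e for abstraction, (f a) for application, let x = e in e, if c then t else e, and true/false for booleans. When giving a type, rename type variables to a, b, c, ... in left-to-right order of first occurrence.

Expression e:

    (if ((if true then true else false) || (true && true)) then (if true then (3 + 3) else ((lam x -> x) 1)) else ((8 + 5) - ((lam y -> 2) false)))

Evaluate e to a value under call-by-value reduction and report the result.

Working:
step 0: (if ((if true then true else false) || (true && true)) then (if true then (3 + 3) else ((\x.x) 1)) else ((8 + 5) - ((\y.2) false)))
step 1: [if@0.0] (if (true || (true && true)) then (if true then (3 + 3) else ((\x.x) 1)) else ((8 + 5) - ((\y.2) false)))
step 2: [delta@0.1] (if (true || true) then (if true then (3 + 3) else ((\x.x) 1)) else ((8 + 5) - ((\y.2) false)))
step 3: [delta@0] (if true then (if true then (3 + 3) else ((\x.x) 1)) else ((8 + 5) - ((\y.2) false)))
step 4: [if@root] (if true then (3 + 3) else ((\x.x) 1))
step 5: [if@root] (3 + 3)
step 6: [delta@root] 6

Answer: 6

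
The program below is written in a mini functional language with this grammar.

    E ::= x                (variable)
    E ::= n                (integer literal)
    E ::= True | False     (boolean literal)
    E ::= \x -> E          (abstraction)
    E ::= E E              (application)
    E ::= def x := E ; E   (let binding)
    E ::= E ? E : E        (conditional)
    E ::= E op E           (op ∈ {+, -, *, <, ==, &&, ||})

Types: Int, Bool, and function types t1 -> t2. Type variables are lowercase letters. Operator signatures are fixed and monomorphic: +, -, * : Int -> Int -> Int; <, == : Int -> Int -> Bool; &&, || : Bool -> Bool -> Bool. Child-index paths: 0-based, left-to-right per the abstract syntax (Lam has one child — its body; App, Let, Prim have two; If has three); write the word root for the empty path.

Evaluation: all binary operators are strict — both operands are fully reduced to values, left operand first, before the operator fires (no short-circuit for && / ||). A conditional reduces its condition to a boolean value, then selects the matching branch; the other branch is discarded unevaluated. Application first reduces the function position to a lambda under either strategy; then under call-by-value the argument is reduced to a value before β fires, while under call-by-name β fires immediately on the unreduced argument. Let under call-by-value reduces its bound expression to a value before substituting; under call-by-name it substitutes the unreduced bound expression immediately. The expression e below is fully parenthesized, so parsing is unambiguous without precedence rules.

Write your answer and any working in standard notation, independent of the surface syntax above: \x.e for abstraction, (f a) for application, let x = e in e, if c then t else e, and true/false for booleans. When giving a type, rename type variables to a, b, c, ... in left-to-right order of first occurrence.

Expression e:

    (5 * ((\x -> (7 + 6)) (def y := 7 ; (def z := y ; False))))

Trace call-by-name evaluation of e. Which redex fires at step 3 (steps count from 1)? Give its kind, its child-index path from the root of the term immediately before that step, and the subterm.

Answer: delta at root : (5 * 13)

Working:
step 0: (5 * ((\x.(7 + 6)) (let y = 7 in (let z = y in false))))
step 1: [beta@1] (5 * (7 + 6))
step 2: [delta@1] (5 * 13)
step 3: [delta@root] 65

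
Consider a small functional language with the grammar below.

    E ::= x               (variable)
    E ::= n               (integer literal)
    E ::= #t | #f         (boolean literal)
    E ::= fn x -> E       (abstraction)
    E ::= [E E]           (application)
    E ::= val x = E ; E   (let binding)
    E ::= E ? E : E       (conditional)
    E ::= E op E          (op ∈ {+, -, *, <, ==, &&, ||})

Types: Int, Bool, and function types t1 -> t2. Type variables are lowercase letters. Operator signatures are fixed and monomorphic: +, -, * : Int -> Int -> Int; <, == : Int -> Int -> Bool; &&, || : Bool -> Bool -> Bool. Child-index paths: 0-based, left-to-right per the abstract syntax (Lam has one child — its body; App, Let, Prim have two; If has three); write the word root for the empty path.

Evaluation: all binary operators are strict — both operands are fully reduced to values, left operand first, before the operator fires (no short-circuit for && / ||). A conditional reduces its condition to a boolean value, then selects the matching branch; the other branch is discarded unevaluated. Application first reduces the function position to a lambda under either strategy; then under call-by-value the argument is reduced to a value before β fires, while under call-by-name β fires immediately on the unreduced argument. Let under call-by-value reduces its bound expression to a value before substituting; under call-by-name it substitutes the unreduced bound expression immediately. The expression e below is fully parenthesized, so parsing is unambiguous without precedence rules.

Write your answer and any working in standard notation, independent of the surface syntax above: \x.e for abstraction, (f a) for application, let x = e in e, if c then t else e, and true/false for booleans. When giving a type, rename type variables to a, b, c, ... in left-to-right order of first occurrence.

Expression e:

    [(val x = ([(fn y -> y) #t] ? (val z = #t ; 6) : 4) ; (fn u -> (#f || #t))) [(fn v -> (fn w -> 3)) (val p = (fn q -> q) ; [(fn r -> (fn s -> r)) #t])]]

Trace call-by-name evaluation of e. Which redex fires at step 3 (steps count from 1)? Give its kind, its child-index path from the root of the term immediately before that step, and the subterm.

Answer: delta at root : (false || true)

Working:
step 0: ((let x = (if ((\y.y) true) then (let z = true in 6) else 4) in (\u.(false || true))) ((\v.(\w.3)) (let p = (\q.q) in ((\r.(\s.r)) true))))
step 1: [let@0] ((\u.(false || true)) ((\v.(\w.3)) (let p = (\q.q) in ((\r.(\s.r)) true))))
step 2: [beta@root] (false || true)
step 3: [delta@root] true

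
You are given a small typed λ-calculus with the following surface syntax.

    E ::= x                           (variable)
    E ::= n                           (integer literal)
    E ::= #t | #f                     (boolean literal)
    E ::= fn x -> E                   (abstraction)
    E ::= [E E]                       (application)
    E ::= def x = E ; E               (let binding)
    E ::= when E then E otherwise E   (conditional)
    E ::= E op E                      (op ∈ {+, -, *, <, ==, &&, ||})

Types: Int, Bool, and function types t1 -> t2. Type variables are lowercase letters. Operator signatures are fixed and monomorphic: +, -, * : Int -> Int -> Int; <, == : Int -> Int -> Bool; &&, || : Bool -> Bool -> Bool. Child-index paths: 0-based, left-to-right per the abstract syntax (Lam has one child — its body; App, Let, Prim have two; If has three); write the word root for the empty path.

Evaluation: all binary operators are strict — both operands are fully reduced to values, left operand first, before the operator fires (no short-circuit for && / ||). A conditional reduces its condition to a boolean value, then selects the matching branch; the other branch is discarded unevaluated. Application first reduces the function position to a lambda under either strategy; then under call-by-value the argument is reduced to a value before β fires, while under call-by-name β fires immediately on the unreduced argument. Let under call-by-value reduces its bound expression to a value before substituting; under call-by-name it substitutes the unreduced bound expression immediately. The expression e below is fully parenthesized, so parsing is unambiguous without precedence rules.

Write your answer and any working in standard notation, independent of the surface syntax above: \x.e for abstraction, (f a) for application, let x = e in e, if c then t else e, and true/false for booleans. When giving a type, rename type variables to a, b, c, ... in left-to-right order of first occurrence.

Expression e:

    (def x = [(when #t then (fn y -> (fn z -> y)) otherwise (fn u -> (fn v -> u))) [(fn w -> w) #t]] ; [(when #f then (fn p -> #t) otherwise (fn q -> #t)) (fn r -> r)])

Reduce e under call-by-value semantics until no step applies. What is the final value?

Answer: true

Trace:
step 0: (let x = ((if true then (\y.(\z.y)) else (\u.(\v.u))) ((\w.w) true)) in ((if false then (\p.true) else (\q.true)) (\r.r)))
step 1: [if@0.0] (let x = ((\y.(\z.y)) ((\w.w) true)) in ((if false then (\p.true) else (\q.true)) (\r.r)))
step 2: [beta@0.1] (let x = ((\y.(\z.y)) true) in ((if false then (\p.true) else (\q.true)) (\r.r)))
step 3: [beta@0] (let x = (\z.true) in ((if false then (\p.true) else (\q.true)) (\r.r)))
step 4: [let@root] ((if false then (\p.true) else (\q.true)) (\r.r))
step 5: [if@0] ((\q.true) (\r.r))
step 6: [beta@root] true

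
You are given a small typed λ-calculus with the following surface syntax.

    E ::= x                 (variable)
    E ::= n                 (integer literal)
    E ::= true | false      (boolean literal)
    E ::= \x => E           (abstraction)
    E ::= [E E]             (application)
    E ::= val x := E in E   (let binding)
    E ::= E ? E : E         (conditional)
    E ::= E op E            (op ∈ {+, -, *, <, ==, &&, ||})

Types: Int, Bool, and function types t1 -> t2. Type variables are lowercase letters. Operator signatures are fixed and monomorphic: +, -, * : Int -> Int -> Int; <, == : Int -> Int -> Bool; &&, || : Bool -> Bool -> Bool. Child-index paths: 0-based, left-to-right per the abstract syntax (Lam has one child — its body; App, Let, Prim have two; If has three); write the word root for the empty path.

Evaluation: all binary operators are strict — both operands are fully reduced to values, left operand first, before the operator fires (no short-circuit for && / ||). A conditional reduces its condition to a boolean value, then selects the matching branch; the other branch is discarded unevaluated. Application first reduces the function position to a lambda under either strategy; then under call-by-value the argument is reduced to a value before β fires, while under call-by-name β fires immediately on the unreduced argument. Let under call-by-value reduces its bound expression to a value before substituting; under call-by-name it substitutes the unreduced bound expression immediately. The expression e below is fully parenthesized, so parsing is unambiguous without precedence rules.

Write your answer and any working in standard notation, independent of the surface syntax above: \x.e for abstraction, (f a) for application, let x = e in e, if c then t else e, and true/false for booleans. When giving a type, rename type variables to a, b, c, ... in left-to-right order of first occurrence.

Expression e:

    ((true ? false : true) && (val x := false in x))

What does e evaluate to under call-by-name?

Answer: false

Trace:
step 0: ((if true then false else true) && (let x = false in x))
step 1: [if@0] (false && (let x = false in x))
step 2: [let@1] (false && false)
step 3: [delta@root] false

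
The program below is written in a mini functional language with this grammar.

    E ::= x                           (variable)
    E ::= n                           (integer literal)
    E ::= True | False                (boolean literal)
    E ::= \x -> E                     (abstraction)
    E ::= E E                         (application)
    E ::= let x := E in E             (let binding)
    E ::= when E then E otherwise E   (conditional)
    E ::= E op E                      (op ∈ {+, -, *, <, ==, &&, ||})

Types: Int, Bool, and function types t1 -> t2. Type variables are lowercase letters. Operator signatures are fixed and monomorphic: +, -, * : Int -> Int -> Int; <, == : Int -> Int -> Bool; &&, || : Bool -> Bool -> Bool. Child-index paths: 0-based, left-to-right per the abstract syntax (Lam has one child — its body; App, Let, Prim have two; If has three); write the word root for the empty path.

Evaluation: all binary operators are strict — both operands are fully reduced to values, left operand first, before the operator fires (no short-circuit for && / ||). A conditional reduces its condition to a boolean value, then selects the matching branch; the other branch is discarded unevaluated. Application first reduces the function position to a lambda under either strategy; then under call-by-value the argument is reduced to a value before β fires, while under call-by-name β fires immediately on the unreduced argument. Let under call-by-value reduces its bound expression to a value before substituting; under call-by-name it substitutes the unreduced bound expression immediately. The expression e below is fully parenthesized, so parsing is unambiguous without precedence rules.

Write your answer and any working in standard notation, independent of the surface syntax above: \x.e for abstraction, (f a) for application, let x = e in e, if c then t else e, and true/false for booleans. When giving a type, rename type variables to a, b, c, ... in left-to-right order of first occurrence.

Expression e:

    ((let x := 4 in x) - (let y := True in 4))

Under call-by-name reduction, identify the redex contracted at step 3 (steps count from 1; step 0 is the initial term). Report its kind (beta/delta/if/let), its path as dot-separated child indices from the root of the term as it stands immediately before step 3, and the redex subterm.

Answer: delta at root : (4 - 4)

Trace:
step 0: ((let x = 4 in x) - (let y = true in 4))
step 1: [let@0] (4 - (let y = true in 4))
step 2: [let@1] (4 - 4)
step 3: [delta@root] 0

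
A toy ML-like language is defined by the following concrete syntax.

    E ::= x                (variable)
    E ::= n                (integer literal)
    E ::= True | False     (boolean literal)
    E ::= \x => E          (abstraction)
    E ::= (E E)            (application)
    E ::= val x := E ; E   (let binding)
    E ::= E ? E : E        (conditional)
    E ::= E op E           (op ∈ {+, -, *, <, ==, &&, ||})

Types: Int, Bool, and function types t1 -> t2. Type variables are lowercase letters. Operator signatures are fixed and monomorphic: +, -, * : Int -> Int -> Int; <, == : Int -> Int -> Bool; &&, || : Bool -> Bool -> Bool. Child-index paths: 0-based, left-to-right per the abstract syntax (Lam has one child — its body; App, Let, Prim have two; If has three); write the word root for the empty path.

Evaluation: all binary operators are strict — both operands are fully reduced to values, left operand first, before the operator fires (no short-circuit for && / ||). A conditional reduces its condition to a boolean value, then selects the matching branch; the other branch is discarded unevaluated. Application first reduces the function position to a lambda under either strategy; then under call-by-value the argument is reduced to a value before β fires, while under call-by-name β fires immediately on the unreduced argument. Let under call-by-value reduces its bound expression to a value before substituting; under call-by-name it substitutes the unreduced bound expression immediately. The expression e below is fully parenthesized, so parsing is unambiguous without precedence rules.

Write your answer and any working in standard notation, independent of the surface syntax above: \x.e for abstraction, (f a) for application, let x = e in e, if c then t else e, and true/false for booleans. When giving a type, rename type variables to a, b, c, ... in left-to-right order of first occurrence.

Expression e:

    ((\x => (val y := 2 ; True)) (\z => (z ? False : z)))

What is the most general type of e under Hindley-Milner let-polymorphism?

Answer: Bool

Trace:
let y : Int
\x._ : a -> Bool
z : b
  unify b ~ Bool
z : Bool
  unify Bool ~ Bool
\z._ : Bool -> Bool
  unify a -> Bool ~ (Bool -> Bool) -> c
  unify a ~ Bool -> Bool
  unify Bool ~ c
_ _ : Bool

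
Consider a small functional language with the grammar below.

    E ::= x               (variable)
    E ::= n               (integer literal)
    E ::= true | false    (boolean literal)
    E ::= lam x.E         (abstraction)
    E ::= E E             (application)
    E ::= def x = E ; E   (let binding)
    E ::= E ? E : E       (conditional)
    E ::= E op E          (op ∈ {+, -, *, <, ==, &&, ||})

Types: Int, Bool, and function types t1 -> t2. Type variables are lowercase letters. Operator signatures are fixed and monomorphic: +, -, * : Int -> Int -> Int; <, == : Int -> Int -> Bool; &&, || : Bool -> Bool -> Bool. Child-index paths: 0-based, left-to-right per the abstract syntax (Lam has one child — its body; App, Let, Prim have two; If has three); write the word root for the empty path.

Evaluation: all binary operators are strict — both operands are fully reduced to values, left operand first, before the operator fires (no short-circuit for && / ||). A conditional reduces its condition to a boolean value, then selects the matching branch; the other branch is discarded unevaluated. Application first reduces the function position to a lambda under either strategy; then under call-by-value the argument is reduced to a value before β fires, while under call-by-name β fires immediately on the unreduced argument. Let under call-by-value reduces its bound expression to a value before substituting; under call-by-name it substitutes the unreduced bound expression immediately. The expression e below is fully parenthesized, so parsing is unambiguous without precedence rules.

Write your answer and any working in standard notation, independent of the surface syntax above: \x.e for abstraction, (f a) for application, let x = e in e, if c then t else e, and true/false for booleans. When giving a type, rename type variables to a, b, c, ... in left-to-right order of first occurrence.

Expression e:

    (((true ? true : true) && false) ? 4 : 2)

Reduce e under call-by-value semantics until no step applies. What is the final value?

Trace:
step 0: (if ((if true then true else true) && false) then 4 else 2)
step 1: [if@0.0] (if (true && false) then 4 else 2)
step 2: [delta@0] (if false then 4 else 2)
step 3: [if@root] 2

Answer: 2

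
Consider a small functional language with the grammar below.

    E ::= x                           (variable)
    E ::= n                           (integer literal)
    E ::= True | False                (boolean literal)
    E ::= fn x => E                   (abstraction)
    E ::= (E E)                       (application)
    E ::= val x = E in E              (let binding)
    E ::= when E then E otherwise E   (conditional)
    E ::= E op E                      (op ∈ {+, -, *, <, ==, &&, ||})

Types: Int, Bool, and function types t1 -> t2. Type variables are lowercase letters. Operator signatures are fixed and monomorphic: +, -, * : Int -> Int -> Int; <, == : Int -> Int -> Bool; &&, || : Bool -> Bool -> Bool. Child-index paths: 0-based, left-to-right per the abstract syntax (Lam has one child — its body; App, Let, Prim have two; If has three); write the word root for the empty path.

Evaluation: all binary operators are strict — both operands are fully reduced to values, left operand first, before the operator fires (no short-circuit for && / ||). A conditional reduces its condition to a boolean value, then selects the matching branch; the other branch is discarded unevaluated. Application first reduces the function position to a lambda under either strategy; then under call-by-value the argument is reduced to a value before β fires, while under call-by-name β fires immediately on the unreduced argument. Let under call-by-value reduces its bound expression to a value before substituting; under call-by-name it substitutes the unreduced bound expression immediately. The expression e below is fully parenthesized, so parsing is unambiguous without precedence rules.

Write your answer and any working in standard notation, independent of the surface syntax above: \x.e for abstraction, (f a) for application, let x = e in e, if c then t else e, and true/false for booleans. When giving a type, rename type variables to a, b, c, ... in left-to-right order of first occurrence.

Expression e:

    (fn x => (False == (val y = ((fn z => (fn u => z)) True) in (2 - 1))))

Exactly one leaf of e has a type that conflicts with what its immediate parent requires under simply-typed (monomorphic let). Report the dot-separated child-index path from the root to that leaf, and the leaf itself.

Answer: 0.0 : false

Working:
  unify Bool ~ Int
  FAIL: mismatch Bool ~ Int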